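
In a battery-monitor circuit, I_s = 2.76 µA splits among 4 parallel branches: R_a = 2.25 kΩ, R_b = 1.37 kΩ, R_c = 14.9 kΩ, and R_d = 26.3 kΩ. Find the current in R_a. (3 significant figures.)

ΣG = 1/2.25 + 1/1.37 + 1/14.9 + 1/26.3 = 1.280.
By the current-divider rule, I = I_s · G_k/ΣG = 2.76 × 0.3474 = 0.9587 µA.

I ≈ 0.959 µA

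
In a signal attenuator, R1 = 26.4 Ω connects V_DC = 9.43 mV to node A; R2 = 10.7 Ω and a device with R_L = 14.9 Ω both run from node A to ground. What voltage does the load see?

V_out ≈ 1.80 mV

First combine the lower leg with the load: R2 ‖ R_L = 6.228 Ω.
Voltage divider with the loaded lower leg: V_out = 9.43 × 6.228/(26.4 + 6.228) = 9.43 × 0.1909 = 1.800 mV.
(Unloaded it would be 2.72 mV; the load pulls it down.)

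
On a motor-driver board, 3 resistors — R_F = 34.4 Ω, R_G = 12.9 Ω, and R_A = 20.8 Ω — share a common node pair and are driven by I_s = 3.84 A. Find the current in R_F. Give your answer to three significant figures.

I ≈ 0.722 A

ΣG = 1/34.4 + 1/12.9 + 1/20.8 = 0.1547.
Current divider: I(R_F) = I_s · G_k/ΣG = 3.84 × (0.02907/0.1547) = 3.84 × 0.1880 = 0.7217 A.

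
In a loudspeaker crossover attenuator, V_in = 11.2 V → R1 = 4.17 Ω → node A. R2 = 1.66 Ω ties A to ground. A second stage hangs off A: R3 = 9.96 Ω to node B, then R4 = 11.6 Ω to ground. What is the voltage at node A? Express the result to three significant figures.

V_A ≈ 3.02 V

Node A sees R2 in parallel with the series input of stage 2, R3 + R4 = 21.56 Ω.
R2 ‖ (R3+R4) = 1.541 Ω.
First divider: V_A = V_in · 1.541/(4.17 + 1.541) = 3.023 V.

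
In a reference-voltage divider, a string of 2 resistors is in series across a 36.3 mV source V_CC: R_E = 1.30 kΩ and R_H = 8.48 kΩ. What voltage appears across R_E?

Total series resistance ΣR = 1.30 + 8.48 = 9.780 kΩ.
V = V_CC · R/ΣR = 36.3 × 0.1329 = 4.825 mV.

V ≈ 4.83 mV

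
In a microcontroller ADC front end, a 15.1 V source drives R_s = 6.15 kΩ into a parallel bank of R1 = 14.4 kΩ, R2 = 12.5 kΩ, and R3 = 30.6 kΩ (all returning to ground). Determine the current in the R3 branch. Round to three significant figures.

Combine the parallel branches: R_p = (1/14.4 + 1/12.5 + 1/30.6)⁻¹ = 5.491 kΩ.
Node voltage V_A = V_CC · R_p/(R_s + R_p) = 15.1 × 0.4717 = 7.122 V.
I(R3) = V_A / R3 = 7.122/30.6 = 0.2328 mA.

I ≈ 0.233 mA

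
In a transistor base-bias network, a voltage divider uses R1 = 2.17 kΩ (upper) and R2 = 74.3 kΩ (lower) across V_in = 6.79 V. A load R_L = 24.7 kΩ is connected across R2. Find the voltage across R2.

V_out ≈ 6.08 V

First combine the lower leg with the load: R2 ‖ R_L = 18.54 kΩ.
Then V_out = V_in · R2'/(R1 + R2') = 6.79 × 18.54/20.71 = 6.078 V.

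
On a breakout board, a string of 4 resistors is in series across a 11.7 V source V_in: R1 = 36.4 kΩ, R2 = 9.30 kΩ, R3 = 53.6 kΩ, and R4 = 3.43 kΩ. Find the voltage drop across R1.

Total series resistance ΣR = 36.4 + 9.30 + 53.6 + 3.43 = 102.7 kΩ.
Voltage divider: V = V_in · (36.40 / 102.7) = 11.7 × 0.3543 = 4.146 V.

V ≈ 4.15 V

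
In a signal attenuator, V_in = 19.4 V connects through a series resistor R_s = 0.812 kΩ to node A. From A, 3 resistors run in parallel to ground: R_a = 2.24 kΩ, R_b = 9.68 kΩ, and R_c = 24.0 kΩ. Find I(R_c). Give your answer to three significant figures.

Parallel bank: R_p = 1/(1/2.24 + 1/9.68 + 1/24.0) = 1.691 kΩ.
V_A by voltage divider: V_A = 19.4 × 1.691/(0.812 + 1.691) = 13.11 V.
Branch current I = V_A/R_c = 13.11/24.0 = 0.5461 mA.

I ≈ 0.546 mA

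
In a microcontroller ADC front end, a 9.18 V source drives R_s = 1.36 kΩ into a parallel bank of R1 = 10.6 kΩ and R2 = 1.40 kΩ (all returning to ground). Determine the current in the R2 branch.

I ≈ 3.12 mA

Parallel bank: R_p = 1/(1/10.6 + 1/1.40) = 1.237 kΩ.
Node voltage V_A = V_in · R_p/(R_s + R_p) = 9.18 × 0.4763 = 4.372 V.
Branch current I = V_A/R2 = 4.372/1.40 = 3.123 mA.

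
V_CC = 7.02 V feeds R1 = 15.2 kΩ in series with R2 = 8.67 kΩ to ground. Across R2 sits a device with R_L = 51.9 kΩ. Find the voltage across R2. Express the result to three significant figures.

V_out ≈ 2.30 V

The load sits in parallel with R2, giving an effective lower resistance R2' = R2·R_L/(R2+R_L) = 7.429 kΩ.
Now apply the divider: V_out = 7.02 × 0.3283 = 2.305 V.
(Unloaded it would be 2.55 V; the load pulls it down.)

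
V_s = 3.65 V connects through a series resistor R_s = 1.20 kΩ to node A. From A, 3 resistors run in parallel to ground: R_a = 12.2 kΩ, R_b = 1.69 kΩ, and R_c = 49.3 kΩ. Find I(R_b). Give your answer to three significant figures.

Combine the parallel branches: R_p = (1/12.2 + 1/1.69 + 1/49.3)⁻¹ = 1.441 kΩ.
V_A = 3.65 × 1.441/2.641 = 1.992 V.
I(R_b) = V_A / R_b = 1.992/1.69 = 1.178 mA.

I ≈ 1.18 mA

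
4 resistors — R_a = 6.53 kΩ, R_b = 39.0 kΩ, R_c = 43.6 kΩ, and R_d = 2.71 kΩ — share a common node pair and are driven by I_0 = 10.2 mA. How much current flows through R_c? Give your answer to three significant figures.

ΣG = 1/6.53 + 1/39.0 + 1/43.6 + 1/2.71 = 0.5707.
R_c takes the fraction G_k/ΣG = 0.02294/0.5707 = 0.04019, so I = 10.2 × 0.04019 = 0.4099 mA.

I ≈ 0.410 mA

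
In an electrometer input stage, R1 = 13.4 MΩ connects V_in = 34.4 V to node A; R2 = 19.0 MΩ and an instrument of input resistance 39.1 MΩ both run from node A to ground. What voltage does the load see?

V_out ≈ 16.8 V

R2 ‖ R_L = (19.0 × 39.1)/(19.0 + 39.1) = 12.79 MΩ.
Now apply the divider: V_out = 34.4 × 0.4883 = 16.80 V.
(Unloaded it would be 20.2 V; the load pulls it down.)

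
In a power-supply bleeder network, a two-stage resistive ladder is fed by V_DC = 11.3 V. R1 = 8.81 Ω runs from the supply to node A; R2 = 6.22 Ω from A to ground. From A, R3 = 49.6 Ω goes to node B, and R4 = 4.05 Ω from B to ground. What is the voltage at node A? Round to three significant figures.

The second stage (R3 + R4 = 53.65 Ω) loads node A in parallel with R2.
R2 ‖ (R3+R4) = 5.574 Ω.
V_A = 11.3 × 5.574/(8.81 + 5.574) = 4.379 V.

V_A ≈ 4.38 V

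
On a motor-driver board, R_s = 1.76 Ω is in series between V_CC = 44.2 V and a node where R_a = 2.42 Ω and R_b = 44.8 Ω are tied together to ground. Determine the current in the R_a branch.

I ≈ 10.3 A

Equivalent of the parallel group: R_p = 2.296 Ω.
V_A = 44.2 × 2.296/4.056 = 25.02 V.
Branch current I = V_A/R_a = 25.02/2.42 = 10.34 A.
(Equivalently: I_total = 10.90 A, then current-divider fraction G_k/ΣG = 0.9488.)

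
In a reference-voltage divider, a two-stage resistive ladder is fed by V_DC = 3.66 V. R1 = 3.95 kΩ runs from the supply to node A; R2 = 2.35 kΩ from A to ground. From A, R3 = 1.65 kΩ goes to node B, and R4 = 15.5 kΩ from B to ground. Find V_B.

The second stage (R3 + R4 = 17.15 kΩ) loads node A in parallel with R2.
R2 ‖ (R3+R4) = 2.067 kΩ.
First divider: V_A = V_DC · 2.067/(3.95 + 2.067) = 1.257 V.
Stage 2 is unloaded, so V_B = V_A · R4/(R3+R4) = 1.257 × 15.5/17.15 = 1.136 V.

V_B ≈ 1.14 V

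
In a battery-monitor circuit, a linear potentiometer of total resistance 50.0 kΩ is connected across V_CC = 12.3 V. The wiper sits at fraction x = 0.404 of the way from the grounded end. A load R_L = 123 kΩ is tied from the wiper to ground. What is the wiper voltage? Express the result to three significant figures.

V_out ≈ 4.53 V

Split the track: R_lower = x·R_p = 20.20 kΩ, R_upper = (1−x)·R_p = 29.80 kΩ.
(x·R_p) ‖ R_L = 17.35 kΩ.
Loaded-divider output: V_out = 12.3 × 0.3680 = 4.526 V.
(Unloaded: V_out = x·V_CC = 4.97 V.)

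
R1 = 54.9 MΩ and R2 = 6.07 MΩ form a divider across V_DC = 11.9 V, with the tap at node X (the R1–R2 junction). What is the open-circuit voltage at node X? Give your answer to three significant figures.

V_th ≈ 1.18 V

Open-circuit (no load on X): V_th = V_DC · R2/(R1 + R2) = 11.9 × 6.07/(54.90 + 6.07) = 1.185 V.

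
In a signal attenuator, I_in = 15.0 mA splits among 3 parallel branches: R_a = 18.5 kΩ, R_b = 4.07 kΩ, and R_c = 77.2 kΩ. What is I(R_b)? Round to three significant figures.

I ≈ 11.8 mA

Total conductance ΣG = 1/18.5 + 1/4.07 + 1/77.2 = 0.3127 (units of 1/kΩ).
Current divider: I(R_b) = I_in · G_k/ΣG = 15.0 × (0.2457/0.3127) = 15.0 × 0.7857 = 11.79 mA.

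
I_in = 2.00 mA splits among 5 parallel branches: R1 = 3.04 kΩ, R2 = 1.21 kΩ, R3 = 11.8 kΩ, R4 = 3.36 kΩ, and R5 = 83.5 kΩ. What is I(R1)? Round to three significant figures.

I ≈ 0.425 mA

ΣG = 1/3.04 + 1/1.21 + 1/11.8 + 1/3.36 + 1/83.5 = 1.550.
By the current-divider rule, I = I_in · G_k/ΣG = 2.00 × 0.2123 = 0.4245 mA.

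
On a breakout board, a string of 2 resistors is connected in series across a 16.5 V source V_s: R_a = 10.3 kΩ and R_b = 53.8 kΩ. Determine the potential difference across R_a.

Total series resistance ΣR = 10.3 + 53.8 = 64.10 kΩ.
Voltage divider: V = V_s · (10.30 / 64.10) = 16.5 × 0.1607 = 2.651 V.

V ≈ 2.65 V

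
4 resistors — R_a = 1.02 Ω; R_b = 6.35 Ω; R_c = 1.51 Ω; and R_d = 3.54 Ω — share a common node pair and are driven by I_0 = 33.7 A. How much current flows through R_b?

I ≈ 2.55 A

Total conductance ΣG = 1/1.02 + 1/6.35 + 1/1.51 + 1/3.54 = 2.083 (units of 1/Ω).
R_b takes the fraction G_k/ΣG = 0.1575/2.083 = 0.07562, so I = 33.7 × 0.07562 = 2.548 A.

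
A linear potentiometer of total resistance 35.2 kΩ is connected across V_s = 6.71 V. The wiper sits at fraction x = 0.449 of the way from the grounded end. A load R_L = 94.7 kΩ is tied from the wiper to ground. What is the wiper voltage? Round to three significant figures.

The pot divides into 19.40 kΩ above the wiper and 15.80 kΩ below.
Lower segment in parallel with the load: 15.80 ‖ 94.7 = 13.54 kΩ.
Loaded-divider output: V_out = 6.71 × 0.4112 = 2.759 V.

V_out ≈ 2.76 V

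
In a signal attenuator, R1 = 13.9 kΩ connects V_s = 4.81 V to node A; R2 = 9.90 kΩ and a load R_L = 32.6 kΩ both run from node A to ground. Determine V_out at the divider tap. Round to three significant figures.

R2 ‖ R_L = (9.90 × 32.6)/(9.90 + 32.6) = 7.594 kΩ.
Voltage divider with the loaded lower leg: V_out = 4.81 × 7.594/(13.9 + 7.594) = 4.81 × 0.3533 = 1.699 V.

V_out ≈ 1.70 V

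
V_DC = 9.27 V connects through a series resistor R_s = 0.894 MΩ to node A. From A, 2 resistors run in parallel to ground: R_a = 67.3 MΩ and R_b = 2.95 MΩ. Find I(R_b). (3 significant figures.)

Combine the parallel branches: R_p = (1/67.3 + 1/2.95)⁻¹ = 2.826 MΩ.
V_A by voltage divider: V_A = 9.27 × 2.826/(0.894 + 2.826) = 7.042 V.
Branch current I = V_A/R_b = 7.042/2.95 = 2.387 µA.

I ≈ 2.39 µA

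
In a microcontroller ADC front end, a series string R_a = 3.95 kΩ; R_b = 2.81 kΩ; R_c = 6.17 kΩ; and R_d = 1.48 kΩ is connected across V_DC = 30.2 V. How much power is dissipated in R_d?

The common current is I = 30.2/14.41 = 2.096 mA.
V(R_d) = I·R = 3.102 V; P = V·I = 3.102 × 2.096 = 6.501 mW.

P ≈ 6.50 mW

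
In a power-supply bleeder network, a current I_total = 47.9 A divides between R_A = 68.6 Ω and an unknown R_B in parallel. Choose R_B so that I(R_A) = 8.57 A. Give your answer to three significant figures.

The fraction through R_A equals R_B/(R_A+R_B).
With f = 0.1789, R_B = R_A · f/(1−f) = 68.6 × 0.2179 = 14.95 Ω.

R_B ≈ 14.9 Ω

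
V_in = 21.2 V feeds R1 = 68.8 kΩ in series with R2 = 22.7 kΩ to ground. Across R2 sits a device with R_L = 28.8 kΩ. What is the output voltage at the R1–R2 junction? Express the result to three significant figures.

The load sits in parallel with R2, giving an effective lower resistance R2' = R2·R_L/(R2+R_L) = 12.69 kΩ.
Voltage divider with the loaded lower leg: V_out = 21.2 × 12.69/(68.8 + 12.69) = 21.2 × 0.1558 = 3.302 V.
(Unloaded it would be 5.26 V; the load pulls it down.)

V_out ≈ 3.30 V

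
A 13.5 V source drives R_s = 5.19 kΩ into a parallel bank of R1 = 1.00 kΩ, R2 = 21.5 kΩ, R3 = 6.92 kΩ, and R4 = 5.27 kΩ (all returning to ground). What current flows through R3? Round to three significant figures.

I ≈ 0.239 mA

Combine the parallel branches: R_p = (1/1.00 + 1/21.5 + 1/6.92 + 1/5.27)⁻¹ = 0.7242 kΩ.
Node voltage V_A = V_in · R_p/(R_s + R_p) = 13.5 × 0.1225 = 1.653 V.
I(R3) = V_A / R3 = 1.653/6.92 = 0.2389 mA.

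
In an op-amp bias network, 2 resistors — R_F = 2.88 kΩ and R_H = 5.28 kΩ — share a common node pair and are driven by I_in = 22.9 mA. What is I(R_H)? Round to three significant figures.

I ≈ 8.08 mA

With just two branches, the current splits inversely with resistance.
So I = 22.9 × 2.88/8.160 = 8.082 mA.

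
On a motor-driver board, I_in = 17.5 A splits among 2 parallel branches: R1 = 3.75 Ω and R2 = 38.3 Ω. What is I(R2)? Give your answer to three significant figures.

With just two branches, the current splits inversely with resistance.
So I = 17.5 × 3.75/42.05 = 1.561 A.

I ≈ 1.56 A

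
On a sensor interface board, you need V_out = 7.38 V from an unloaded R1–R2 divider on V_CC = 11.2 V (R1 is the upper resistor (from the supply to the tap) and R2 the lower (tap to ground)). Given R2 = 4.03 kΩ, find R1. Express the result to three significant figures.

R1 ≈ 2.09 kΩ

Required fraction k = V_out/V_CC = 0.6589.
So R1 = R2 · (V_CC/V_out − 1) = 4.03 × (11.2/7.38 − 1) = 4.03 × 0.5176 = 2.086 kΩ.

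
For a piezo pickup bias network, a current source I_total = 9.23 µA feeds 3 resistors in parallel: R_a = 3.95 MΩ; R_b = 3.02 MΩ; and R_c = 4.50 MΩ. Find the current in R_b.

I ≈ 3.79 µA

ΣG = 1/3.95 + 1/3.02 + 1/4.50 = 0.8065.
R_b takes the fraction G_k/ΣG = 0.3311/0.8065 = 0.4106, so I = 9.23 × 0.4106 = 3.790 µA.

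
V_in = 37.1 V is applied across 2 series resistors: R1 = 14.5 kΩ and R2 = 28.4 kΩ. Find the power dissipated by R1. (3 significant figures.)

P ≈ 10.8 mW

The common current is I = 37.1/42.90 = 0.8648 mA.
V(R1) = I·R = 12.54 V; P = V·I = 12.54 × 0.8648 = 10.84 mW.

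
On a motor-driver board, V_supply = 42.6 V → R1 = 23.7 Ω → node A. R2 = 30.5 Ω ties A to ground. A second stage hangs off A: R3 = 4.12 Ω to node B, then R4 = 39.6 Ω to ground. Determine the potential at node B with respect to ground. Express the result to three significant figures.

V_B ≈ 16.6 V

The second stage (R3 + R4 = 43.72 Ω) loads node A in parallel with R2.
Effective lower resistance at A: R2 ‖ 43.72 = 17.97 Ω.
So V_A = 42.6 × 0.4312 = 18.37 V.
Then the unloaded second divider: V_B = V_A × R4/(R3+R4) = 18.37 × 0.9058 = 16.64 V.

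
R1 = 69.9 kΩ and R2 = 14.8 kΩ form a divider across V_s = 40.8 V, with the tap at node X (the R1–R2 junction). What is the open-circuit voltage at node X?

Open-circuit (no load on X): V_th = V_s · R2/(R1 + R2) = 40.8 × 14.8/(69.90 + 14.8) = 7.129 V.

V_th ≈ 7.13 V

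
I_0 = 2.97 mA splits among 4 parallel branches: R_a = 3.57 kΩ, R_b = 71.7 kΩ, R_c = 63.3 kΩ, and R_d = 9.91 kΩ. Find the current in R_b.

ΣG = 1/3.57 + 1/71.7 + 1/63.3 + 1/9.91 = 0.4108.
R_b takes the fraction G_k/ΣG = 0.01395/0.4108 = 0.03395, so I = 2.97 × 0.03395 = 0.1008 mA.

I ≈ 0.101 mA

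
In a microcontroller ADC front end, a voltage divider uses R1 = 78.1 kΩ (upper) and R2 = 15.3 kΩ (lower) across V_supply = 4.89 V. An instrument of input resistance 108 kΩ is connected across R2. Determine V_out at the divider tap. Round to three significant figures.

The load sits in parallel with R2, giving an effective lower resistance R2' = R2·R_L/(R2+R_L) = 13.40 kΩ.
Voltage divider with the loaded lower leg: V_out = 4.89 × 13.40/(78.1 + 13.40) = 4.89 × 0.1465 = 0.7162 V.

V_out ≈ 0.716 V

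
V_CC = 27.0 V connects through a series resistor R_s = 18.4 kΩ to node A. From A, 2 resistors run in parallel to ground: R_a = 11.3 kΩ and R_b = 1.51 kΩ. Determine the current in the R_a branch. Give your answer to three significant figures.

Parallel bank: R_p = 1/(1/11.3 + 1/1.51) = 1.332 kΩ.
V_A = 27.0 × 1.332/19.73 = 1.823 V.
I(R_a) = V_A / R_a = 1.823/11.3 = 0.1613 mA.

I ≈ 0.161 mA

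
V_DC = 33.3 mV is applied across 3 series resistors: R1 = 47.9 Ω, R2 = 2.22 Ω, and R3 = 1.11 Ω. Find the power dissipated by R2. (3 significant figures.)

Series current I = V_DC/ΣR = 33.3/51.23 = 0.6500 mA.
P(R2) = I²·R2 = (0.6500)² × 2.22 = 0.9380 µW.

P ≈ 0.938 µW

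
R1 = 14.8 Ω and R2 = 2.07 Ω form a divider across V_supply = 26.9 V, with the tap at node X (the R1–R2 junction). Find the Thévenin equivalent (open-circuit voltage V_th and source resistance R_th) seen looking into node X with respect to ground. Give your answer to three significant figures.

With X open, the divider is unloaded: V_th = 26.9 × 2.07/16.87 = 3.301 V.
With V_supply suppressed (replaced by a short), R_th = R1 ‖ R2 = (14.80 × 2.07)/(14.80 + 2.07) = 1.816 Ω.

V_th ≈ 3.30 V, R_th ≈ 1.82 Ω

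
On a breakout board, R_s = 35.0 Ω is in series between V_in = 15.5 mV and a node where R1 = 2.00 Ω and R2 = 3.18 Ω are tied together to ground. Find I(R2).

Parallel bank: R_p = 1/(1/2.00 + 1/3.18) = 1.228 Ω.
V_A by voltage divider: V_A = 15.5 × 1.228/(35.0 + 1.228) = 0.5253 mV.
Branch current I = V_A/R2 = 0.5253/3.18 = 0.1652 mA.
(Check via current divider: I_total = 0.4278 mA; share G_k/ΣG = 0.3861 → same result.)

I ≈ 0.165 mA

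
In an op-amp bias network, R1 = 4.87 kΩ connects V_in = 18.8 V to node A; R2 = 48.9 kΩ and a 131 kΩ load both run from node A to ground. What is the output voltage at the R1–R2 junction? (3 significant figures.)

V_out ≈ 16.5 V

R2 ‖ R_L = (48.9 × 131)/(48.9 + 131) = 35.61 kΩ.
Now apply the divider: V_out = 18.8 × 0.8797 = 16.54 V.
(Unloaded it would be 17.1 V; the load pulls it down.)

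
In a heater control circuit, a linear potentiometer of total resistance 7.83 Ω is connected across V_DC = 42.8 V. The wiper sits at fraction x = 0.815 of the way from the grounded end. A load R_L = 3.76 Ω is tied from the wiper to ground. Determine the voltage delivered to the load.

V_out ≈ 26.5 V

The pot divides into 1.449 Ω above the wiper and 6.381 Ω below.
(x·R_p) ‖ R_L = 2.366 Ω.
Loaded-divider output: V_out = 42.8 × 0.6203 = 26.55 V.
(Unloaded: V_out = x·V_DC = 34.9 V.)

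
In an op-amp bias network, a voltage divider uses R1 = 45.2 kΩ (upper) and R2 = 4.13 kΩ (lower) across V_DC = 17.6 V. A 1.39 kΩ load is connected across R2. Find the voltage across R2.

R2 ‖ R_L = (4.13 × 1.39)/(4.13 + 1.39) = 1.040 kΩ.
Now apply the divider: V_out = 17.6 × 0.02249 = 0.3958 V.
(Unloaded it would be 1.47 V; the load pulls it down.)

V_out ≈ 0.396 V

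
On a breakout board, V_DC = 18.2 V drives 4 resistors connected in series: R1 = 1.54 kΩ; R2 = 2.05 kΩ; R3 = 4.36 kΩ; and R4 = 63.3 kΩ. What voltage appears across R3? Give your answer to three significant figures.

ΣR = 1.54 + 2.05 + 4.36 + 63.3 = 71.25 kΩ.
Voltage divider: V = V_DC · (4.360 / 71.25) = 18.2 × 0.06119 = 1.114 V.

V ≈ 1.11 V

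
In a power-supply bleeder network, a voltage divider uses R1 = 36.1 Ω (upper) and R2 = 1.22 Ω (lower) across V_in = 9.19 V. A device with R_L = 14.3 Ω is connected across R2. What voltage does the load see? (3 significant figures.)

V_out ≈ 0.278 V

The load sits in parallel with R2, giving an effective lower resistance R2' = R2·R_L/(R2+R_L) = 1.124 Ω.
Voltage divider with the loaded lower leg: V_out = 9.19 × 1.124/(36.1 + 1.124) = 9.19 × 0.03020 = 0.2775 V.
(Unloaded it would be 0.300 V; the load pulls it down.)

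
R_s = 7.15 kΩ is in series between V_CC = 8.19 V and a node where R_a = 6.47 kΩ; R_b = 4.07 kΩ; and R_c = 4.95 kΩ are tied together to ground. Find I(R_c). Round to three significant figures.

Combine the parallel branches: R_p = (1/6.47 + 1/4.07 + 1/4.95)⁻¹ = 1.660 kΩ.
V_A = 8.19 × 1.660/8.810 = 1.543 V.
Branch current I = V_A/R_c = 1.543/4.95 = 0.3118 mA.

I ≈ 0.312 mA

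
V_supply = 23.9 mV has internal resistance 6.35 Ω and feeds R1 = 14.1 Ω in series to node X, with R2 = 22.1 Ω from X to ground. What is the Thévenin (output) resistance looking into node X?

R1' = 6.35 + 14.1 = 20.45 Ω (source resistance + R1).
Looking into X with the source shorted: R_th = R1'·R2/(R1'+R2) = 20.45 × 22.1/42.55 = 10.62 Ω.

R_th ≈ 10.6 Ω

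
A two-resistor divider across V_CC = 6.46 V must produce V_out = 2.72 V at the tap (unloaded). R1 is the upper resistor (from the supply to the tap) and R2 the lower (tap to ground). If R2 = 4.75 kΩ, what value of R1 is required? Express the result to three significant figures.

R1 ≈ 6.53 kΩ

Required fraction k = V_out/V_CC = 0.4211.
R1 = R2·(1/k − 1) = 4.75 × 1.375 = 6.531 kΩ.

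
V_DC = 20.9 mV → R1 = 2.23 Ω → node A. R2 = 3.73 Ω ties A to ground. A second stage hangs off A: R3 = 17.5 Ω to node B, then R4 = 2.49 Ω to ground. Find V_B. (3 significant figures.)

Looking into the second stage from A: R3 + R4 = 19.99 Ω appears in parallel with R2.
R2 ‖ (R3+R4) = 3.143 Ω.
V_A = 20.9 × 3.143/(2.23 + 3.143) = 12.23 mV.
Then the unloaded second divider: V_B = V_A × R4/(R3+R4) = 12.23 × 0.1246 = 1.523 mV.

V_B ≈ 1.52 mV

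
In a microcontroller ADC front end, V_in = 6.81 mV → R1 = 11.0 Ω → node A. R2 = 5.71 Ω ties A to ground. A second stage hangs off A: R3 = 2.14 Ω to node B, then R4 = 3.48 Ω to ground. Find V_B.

Node A sees R2 in parallel with the series input of stage 2, R3 + R4 = 5.620 Ω.
R2 ‖ (R3+R4) = 2.832 Ω.
V_A = 6.81 × 2.832/(11.0 + 2.832) = 1.394 mV.
Stage 2 is unloaded, so V_B = V_A · R4/(R3+R4) = 1.394 × 3.48/5.620 = 0.8635 mV.

V_B ≈ 0.863 mV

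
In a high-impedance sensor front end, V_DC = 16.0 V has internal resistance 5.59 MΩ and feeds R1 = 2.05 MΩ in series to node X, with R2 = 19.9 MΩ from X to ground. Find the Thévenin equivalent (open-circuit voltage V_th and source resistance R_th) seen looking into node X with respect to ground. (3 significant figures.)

V_th ≈ 11.6 V, R_th ≈ 5.52 MΩ

R1' = 5.59 + 2.05 = 7.640 MΩ (source resistance + R1).
Open-circuit (no load on X): V_th = V_DC · R2/(R1' + R2) = 16.0 × 19.9/(7.640 + 19.9) = 11.56 V.
With V_DC suppressed (replaced by a short), R_th = R1' ‖ R2 = (7.640 × 19.9)/(7.640 + 19.9) = 5.521 MΩ.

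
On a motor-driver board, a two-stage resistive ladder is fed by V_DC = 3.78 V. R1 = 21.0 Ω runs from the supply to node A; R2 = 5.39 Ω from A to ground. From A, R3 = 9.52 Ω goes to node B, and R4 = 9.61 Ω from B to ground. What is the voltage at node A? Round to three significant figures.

Looking into the second stage from A: R3 + R4 = 19.13 Ω appears in parallel with R2.
Effective lower resistance at A: R2 ‖ 19.13 = 4.205 Ω.
So V_A = 3.78 × 0.1668 = 0.6306 V.

V_A ≈ 0.631 V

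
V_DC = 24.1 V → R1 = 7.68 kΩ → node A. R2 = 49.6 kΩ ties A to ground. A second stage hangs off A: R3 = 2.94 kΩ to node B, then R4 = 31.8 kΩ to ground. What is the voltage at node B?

Node A sees R2 in parallel with the series input of stage 2, R3 + R4 = 34.74 kΩ.
R2 ‖ (R3+R4) = 20.43 kΩ.
First divider: V_A = V_DC · 20.43/(7.68 + 20.43) = 17.52 V.
Then the unloaded second divider: V_B = V_A × R4/(R3+R4) = 17.52 × 0.9154 = 16.03 V.

V_B ≈ 16.0 V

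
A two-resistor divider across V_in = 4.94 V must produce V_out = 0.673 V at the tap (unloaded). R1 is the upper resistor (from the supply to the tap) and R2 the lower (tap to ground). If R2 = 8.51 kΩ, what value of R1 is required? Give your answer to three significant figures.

The divider ratio is R2/(R1+R2) = 0.673/4.94 = 0.1362.
Rearranging, R1 = R2·(1−k)/k = 8.51 × 6.340 = 53.96 kΩ.

R1 ≈ 54.0 kΩ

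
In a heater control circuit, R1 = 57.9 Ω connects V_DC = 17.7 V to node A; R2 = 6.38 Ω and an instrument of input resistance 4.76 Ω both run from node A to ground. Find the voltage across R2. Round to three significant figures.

V_out ≈ 0.796 V

R2 ‖ R_L = (6.38 × 4.76)/(6.38 + 4.76) = 2.726 Ω.
Then V_out = V_DC · R2'/(R1 + R2') = 17.7 × 2.726/60.63 = 0.7959 V.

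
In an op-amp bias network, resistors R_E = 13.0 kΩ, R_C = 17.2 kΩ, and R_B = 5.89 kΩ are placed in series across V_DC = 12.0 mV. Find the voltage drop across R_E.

Total series resistance ΣR = 13.0 + 17.2 + 5.89 = 36.09 kΩ.
By the voltage-divider rule, V = 12.0 × 13.00/36.09 = 4.323 mV.

V ≈ 4.32 mV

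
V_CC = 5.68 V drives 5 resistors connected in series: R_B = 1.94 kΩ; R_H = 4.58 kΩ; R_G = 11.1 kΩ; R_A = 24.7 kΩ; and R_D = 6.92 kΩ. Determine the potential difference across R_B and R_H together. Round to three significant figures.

V ≈ 0.752 V

Series total: ΣR = 1.94 + 4.58 + 11.1 + 24.7 + 6.92 = 49.24 kΩ.
R_{R_B..R_H} = 1.94 + 4.58 = 6.520 kΩ.
V = V_CC · R/ΣR = 5.68 × 0.1324 = 0.7521 V.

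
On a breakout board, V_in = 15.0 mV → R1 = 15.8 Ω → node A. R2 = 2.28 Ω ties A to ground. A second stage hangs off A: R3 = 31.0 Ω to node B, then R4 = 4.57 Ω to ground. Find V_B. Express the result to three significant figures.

V_B ≈ 0.230 mV

The second stage (R3 + R4 = 35.57 Ω) loads node A in parallel with R2.
R2 ‖ (R3+R4) = 2.143 Ω.
So V_A = 15.0 × 0.1194 = 1.791 mV.
Then the unloaded second divider: V_B = V_A × R4/(R3+R4) = 1.791 × 0.1285 = 0.2301 mV.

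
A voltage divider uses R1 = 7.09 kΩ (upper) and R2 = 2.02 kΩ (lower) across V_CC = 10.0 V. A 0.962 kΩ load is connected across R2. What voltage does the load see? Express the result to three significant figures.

V_out ≈ 0.842 V

First combine the lower leg with the load: R2 ‖ R_L = 0.6517 kΩ.
Voltage divider with the loaded lower leg: V_out = 10.0 × 0.6517/(7.09 + 0.6517) = 10.0 × 0.08418 = 0.8418 V.
(Unloaded it would be 2.22 V; the load pulls it down.)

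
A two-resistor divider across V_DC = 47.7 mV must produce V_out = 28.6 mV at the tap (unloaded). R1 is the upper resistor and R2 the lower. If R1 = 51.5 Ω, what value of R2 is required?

R2 ≈ 77.1 Ω

Required fraction k = V_out/V_DC = 0.5996.
R2 = R1 · 0.5996/(1 − 0.5996) = 77.12 Ω.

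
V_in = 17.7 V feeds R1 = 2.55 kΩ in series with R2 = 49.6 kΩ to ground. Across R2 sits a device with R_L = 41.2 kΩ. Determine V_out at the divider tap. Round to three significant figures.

V_out ≈ 15.9 V

R2 ‖ R_L = (49.6 × 41.2)/(49.6 + 41.2) = 22.51 kΩ.
Then V_out = V_in · R2'/(R1 + R2') = 17.7 × 22.51/25.06 = 15.90 V.
(Unloaded it would be 16.8 V; the load pulls it down.)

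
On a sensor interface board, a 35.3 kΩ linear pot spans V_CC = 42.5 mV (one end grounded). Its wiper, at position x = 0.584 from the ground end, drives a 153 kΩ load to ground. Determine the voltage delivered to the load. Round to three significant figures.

V_out ≈ 23.5 mV

Lower segment x·R_p = 20.62 kΩ; upper segment (1−x)·R_p = 14.68 kΩ.
Lower segment in parallel with the load: 20.62 ‖ 153 = 18.17 kΩ.
Then V_out = V_CC · 18.17/(14.68 + 18.17) = 23.50 mV.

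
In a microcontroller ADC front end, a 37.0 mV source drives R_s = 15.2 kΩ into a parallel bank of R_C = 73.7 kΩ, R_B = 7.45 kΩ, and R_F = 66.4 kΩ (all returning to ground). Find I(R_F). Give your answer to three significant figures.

Combine the parallel branches: R_p = (1/73.7 + 1/7.45 + 1/66.4)⁻¹ = 6.140 kΩ.
Node voltage V_A = V_supply · R_p/(R_s + R_p) = 37.0 × 0.2877 = 10.65 mV.
Branch current I = V_A/R_F = 10.65/66.4 = 0.1603 µA.

I ≈ 0.160 µA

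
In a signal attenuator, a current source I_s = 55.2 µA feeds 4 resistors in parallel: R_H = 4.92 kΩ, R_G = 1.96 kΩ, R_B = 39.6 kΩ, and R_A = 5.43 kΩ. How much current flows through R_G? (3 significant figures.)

I ≈ 30.5 µA

Total conductance ΣG = 1/4.92 + 1/1.96 + 1/39.6 + 1/5.43 = 0.9229 (units of 1/kΩ).
Current divider: I(R_G) = I_s · G_k/ΣG = 55.2 × (0.5102/0.9229) = 55.2 × 0.5528 = 30.52 µA.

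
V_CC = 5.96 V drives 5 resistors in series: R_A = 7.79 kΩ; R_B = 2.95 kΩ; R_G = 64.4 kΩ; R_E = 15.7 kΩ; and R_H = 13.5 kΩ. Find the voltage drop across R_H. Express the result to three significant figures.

V ≈ 0.771 V

ΣR = 7.79 + 2.95 + 64.4 + 15.7 + 13.5 = 104.3 kΩ.
By the voltage-divider rule, V = 5.96 × 13.50/104.3 = 0.7711 V.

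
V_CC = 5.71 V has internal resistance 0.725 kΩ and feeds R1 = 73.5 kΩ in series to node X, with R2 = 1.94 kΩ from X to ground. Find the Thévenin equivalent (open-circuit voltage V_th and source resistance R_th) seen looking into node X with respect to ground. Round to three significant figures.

V_th ≈ 0.145 V, R_th ≈ 1.89 kΩ

R1' = 0.725 + 73.5 = 74.22 kΩ (source resistance + R1).
With X open, the divider is unloaded: V_th = 5.71 × 1.94/76.16 = 0.1454 V.
Zeroing V_CC shorts the top of R1' to ground, so R_th = R1' ‖ R2 = 1.891 kΩ.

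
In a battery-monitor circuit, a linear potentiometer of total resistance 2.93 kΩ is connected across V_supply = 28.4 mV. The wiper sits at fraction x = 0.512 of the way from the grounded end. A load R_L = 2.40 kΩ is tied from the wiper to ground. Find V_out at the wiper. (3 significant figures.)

V_out ≈ 11.1 mV

Split the track: R_lower = x·R_p = 1.500 kΩ, R_upper = (1−x)·R_p = 1.430 kΩ.
(x·R_p) ‖ R_L = 0.9231 kΩ.
Then V_out = V_supply · 0.9231/(1.430 + 0.9231) = 11.14 mV.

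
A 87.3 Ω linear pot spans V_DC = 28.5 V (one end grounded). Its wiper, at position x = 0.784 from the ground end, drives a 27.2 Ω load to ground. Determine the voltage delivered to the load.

The pot divides into 18.86 Ω above the wiper and 68.44 Ω below.
(x·R_p) ‖ R_L = 19.46 Ω.
Then V_out = V_DC · 19.46/(18.86 + 19.46) = 14.48 V.
(Unloaded: V_out = x·V_DC = 22.3 V.)

V_out ≈ 14.5 V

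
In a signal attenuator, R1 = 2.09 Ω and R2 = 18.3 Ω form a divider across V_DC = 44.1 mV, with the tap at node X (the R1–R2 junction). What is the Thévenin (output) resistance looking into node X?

Zeroing V_DC shorts the top of R1 to ground, so R_th = R1 ‖ R2 = 1.876 Ω.

R_th ≈ 1.88 Ω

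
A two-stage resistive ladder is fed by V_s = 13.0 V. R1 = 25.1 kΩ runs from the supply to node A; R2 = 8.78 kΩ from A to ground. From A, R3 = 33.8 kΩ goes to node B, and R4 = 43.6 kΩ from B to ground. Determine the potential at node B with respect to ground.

V_B ≈ 1.75 V

Looking into the second stage from A: R3 + R4 = 77.40 kΩ appears in parallel with R2.
Effective lower resistance at A: R2 ‖ 77.40 = 7.885 kΩ.
First divider: V_A = V_s · 7.885/(25.1 + 7.885) = 3.108 V.
Then the unloaded second divider: V_B = V_A × R4/(R3+R4) = 3.108 × 0.5633 = 1.751 V.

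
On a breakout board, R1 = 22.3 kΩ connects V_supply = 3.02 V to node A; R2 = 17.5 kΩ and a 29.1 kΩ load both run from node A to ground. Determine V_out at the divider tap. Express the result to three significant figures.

The load sits in parallel with R2, giving an effective lower resistance R2' = R2·R_L/(R2+R_L) = 10.93 kΩ.
Now apply the divider: V_out = 3.02 × 0.3289 = 0.9932 V.

V_out ≈ 0.993 V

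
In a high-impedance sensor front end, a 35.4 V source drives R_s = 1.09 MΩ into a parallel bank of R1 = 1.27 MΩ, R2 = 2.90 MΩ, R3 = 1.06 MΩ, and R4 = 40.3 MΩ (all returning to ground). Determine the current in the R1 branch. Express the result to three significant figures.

Combine the parallel branches: R_p = (1/1.27 + 1/2.90 + 1/1.06 + 1/40.3)⁻¹ = 0.4761 MΩ.
V_A by voltage divider: V_A = 35.4 × 0.4761/(1.09 + 0.4761) = 10.76 V.
I(R1) = V_A / R1 = 10.76/1.27 = 8.474 µA.

I ≈ 8.47 µA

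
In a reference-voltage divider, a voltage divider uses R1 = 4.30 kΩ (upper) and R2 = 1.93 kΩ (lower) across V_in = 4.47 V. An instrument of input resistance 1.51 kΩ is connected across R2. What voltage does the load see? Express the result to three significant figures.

V_out ≈ 0.736 V

First combine the lower leg with the load: R2 ‖ R_L = 0.8472 kΩ.
Voltage divider with the loaded lower leg: V_out = 4.47 × 0.8472/(4.30 + 0.8472) = 4.47 × 0.1646 = 0.7357 V.
(Unloaded it would be 1.38 V; the load pulls it down.)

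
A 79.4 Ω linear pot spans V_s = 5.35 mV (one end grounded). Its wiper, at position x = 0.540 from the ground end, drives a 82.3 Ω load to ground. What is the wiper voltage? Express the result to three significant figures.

V_out ≈ 2.33 mV

Split the track: R_lower = x·R_p = 42.88 Ω, R_upper = (1−x)·R_p = 36.52 Ω.
(x·R_p) ‖ R_L = 28.19 Ω.
Then V_out = V_s · 28.19/(36.52 + 28.19) = 2.331 mV.
(Unloaded: V_out = x·V_s = 2.89 mV.)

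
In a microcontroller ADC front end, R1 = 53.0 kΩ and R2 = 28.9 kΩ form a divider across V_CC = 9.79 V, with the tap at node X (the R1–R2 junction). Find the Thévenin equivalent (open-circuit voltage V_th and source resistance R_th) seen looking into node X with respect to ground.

V_th ≈ 3.45 V, R_th ≈ 18.7 kΩ

With X open, the divider is unloaded: V_th = 9.79 × 28.9/81.90 = 3.455 V.
With V_CC suppressed (replaced by a short), R_th = R1 ‖ R2 = (53.00 × 28.9)/(53.00 + 28.9) = 18.70 kΩ.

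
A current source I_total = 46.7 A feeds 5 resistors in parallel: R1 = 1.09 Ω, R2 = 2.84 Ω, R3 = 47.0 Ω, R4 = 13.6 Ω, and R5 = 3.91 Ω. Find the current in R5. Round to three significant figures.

Conductances: ΣG = 1/1.09 + 1/2.84 + 1/47.0 + 1/13.6 + 1/3.91 = 1.620 (1/Ω).
R5 takes the fraction G_k/ΣG = 0.2558/1.620 = 0.1579, so I = 46.7 × 0.1579 = 7.372 A.

I ≈ 7.37 A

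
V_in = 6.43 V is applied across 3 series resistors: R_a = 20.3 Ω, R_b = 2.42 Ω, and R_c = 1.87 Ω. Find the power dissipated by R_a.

P ≈ 1.39 W

Series current I = V_in/ΣR = 6.43/24.59 = 0.2615 A.
P = I²R = 0.06838 × 20.3 = 1.388 W.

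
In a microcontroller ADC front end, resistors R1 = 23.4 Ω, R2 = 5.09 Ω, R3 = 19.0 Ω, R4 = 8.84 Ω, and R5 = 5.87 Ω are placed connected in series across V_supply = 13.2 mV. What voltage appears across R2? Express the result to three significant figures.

Series total: ΣR = 23.4 + 5.09 + 19.0 + 8.84 + 5.87 = 62.20 Ω.
V = V_supply · R/ΣR = 13.2 × 0.08183 = 1.080 mV.

V ≈ 1.08 mV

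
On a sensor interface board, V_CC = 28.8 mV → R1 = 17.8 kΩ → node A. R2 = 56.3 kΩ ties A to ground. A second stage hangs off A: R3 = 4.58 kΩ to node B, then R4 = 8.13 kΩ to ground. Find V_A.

Looking into the second stage from A: R3 + R4 = 12.71 kΩ appears in parallel with R2.
Effective lower resistance at A: R2 ‖ 12.71 = 10.37 kΩ.
First divider: V_A = V_CC · 10.37/(17.8 + 10.37) = 10.60 mV.

V_A ≈ 10.6 mV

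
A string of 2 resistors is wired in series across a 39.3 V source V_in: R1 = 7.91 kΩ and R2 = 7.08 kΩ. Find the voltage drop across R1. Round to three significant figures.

ΣR = 7.91 + 7.08 = 14.99 kΩ.
V = V_in · R/ΣR = 39.3 × 0.5277 = 20.74 V.

V ≈ 20.7 V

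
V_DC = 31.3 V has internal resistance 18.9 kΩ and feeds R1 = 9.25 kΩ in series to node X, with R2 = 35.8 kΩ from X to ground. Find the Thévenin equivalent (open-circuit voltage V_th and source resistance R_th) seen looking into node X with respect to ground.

V_th ≈ 17.5 V, R_th ≈ 15.8 kΩ

R1' = 18.9 + 9.25 = 28.15 kΩ (source resistance + R1).
Open-circuit (no load on X): V_th = V_DC · R2/(R1' + R2) = 31.3 × 35.8/(28.15 + 35.8) = 17.52 V.
Zeroing V_DC shorts the top of R1' to ground, so R_th = R1' ‖ R2 = 15.76 kΩ.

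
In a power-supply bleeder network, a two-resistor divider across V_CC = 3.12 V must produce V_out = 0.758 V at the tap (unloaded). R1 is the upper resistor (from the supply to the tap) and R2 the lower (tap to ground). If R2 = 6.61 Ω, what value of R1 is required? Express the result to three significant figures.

V_out/V_CC = R2/(R1+R2) = 0.2429.
Rearranging, R1 = R2·(1−k)/k = 6.61 × 3.116 = 20.60 Ω.

R1 ≈ 20.6 Ω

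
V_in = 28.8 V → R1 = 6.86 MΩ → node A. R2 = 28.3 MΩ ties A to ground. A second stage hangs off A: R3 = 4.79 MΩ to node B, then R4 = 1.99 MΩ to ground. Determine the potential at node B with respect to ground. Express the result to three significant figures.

V_B ≈ 3.75 V

Node A sees R2 in parallel with the series input of stage 2, R3 + R4 = 6.780 MΩ.
Effective lower resistance at A: R2 ‖ 6.780 = 5.470 MΩ.
V_A = 28.8 × 5.470/(6.86 + 5.470) = 12.78 V.
V_B = V_A × 0.2935 = 3.750 V.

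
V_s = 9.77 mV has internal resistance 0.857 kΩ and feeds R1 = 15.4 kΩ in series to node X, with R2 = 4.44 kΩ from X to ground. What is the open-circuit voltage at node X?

V_th ≈ 2.10 mV

R1' = 0.857 + 15.4 = 16.26 kΩ (source resistance + R1).
Open-circuit (no load on X): V_th = V_s · R2/(R1' + R2) = 9.77 × 4.44/(16.26 + 4.44) = 2.096 mV.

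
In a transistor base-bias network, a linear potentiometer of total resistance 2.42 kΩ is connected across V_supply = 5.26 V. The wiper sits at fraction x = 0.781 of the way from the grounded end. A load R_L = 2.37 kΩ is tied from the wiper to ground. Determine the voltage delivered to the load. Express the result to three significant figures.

V_out ≈ 3.50 V

Split the track: R_lower = x·R_p = 1.890 kΩ, R_upper = (1−x)·R_p = 0.5300 kΩ.
R_L loads the lower segment: effective lower R = 1.051 kΩ.
Then V_out = V_supply · 1.051/(0.5300 + 1.051) = 3.497 V.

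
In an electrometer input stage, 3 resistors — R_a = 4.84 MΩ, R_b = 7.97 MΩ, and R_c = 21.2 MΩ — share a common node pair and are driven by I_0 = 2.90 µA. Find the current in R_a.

I ≈ 1.58 µA

ΣG = 1/4.84 + 1/7.97 + 1/21.2 = 0.3793.
By the current-divider rule, I = I_0 · G_k/ΣG = 2.90 × 0.5448 = 1.580 µA.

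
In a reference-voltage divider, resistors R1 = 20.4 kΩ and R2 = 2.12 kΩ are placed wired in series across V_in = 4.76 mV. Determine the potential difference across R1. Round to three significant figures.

Total series resistance ΣR = 20.4 + 2.12 = 22.52 kΩ.
V = V_in · R/ΣR = 4.76 × 0.9059 = 4.312 mV.

V ≈ 4.31 mV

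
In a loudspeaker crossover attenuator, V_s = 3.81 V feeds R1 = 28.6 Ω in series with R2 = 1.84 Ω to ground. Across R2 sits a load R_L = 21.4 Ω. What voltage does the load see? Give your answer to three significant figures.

R2 ‖ R_L = (1.84 × 21.4)/(1.84 + 21.4) = 1.694 Ω.
Voltage divider with the loaded lower leg: V_out = 3.81 × 1.694/(28.6 + 1.694) = 3.81 × 0.05593 = 0.2131 V.

V_out ≈ 0.213 V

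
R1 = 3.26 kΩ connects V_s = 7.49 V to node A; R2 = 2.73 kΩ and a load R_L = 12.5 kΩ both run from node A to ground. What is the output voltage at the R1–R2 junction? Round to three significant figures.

First combine the lower leg with the load: R2 ‖ R_L = 2.241 kΩ.
Then V_out = V_s · R2'/(R1 + R2') = 7.49 × 2.241/5.501 = 3.051 V.

V_out ≈ 3.05 V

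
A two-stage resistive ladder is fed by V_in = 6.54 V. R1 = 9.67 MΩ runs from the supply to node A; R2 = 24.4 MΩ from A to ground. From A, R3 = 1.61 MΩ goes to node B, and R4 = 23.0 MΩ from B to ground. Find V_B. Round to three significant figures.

V_B ≈ 3.42 V

Looking into the second stage from A: R3 + R4 = 24.61 MΩ appears in parallel with R2.
R2 ‖ (R3+R4) = 12.25 MΩ.
So V_A = 6.54 × 0.5589 = 3.655 V.
Then the unloaded second divider: V_B = V_A × R4/(R3+R4) = 3.655 × 0.9346 = 3.416 V.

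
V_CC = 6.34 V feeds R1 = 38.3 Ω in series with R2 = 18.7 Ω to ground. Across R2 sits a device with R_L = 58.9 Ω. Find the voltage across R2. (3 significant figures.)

V_out ≈ 1.71 V

R2 ‖ R_L = (18.7 × 58.9)/(18.7 + 58.9) = 14.19 Ω.
Then V_out = V_CC · R2'/(R1 + R2') = 6.34 × 14.19/52.49 = 1.714 V.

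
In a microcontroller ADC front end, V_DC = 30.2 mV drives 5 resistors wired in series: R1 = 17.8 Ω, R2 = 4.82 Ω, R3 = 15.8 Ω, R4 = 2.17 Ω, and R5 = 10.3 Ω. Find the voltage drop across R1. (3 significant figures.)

Total series resistance ΣR = 17.8 + 4.82 + 15.8 + 2.17 + 10.3 = 50.89 Ω.
V = V_DC · R/ΣR = 30.2 × 0.3498 = 10.56 mV.

V ≈ 10.6 mV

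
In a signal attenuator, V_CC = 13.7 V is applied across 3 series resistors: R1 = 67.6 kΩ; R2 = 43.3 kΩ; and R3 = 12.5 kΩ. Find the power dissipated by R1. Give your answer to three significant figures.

The common current is I = 13.7/123.4 = 0.1110 mA.
P(R1) = I²·R1 = (0.1110)² × 67.6 = 0.8332 mW.

P ≈ 0.833 mW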